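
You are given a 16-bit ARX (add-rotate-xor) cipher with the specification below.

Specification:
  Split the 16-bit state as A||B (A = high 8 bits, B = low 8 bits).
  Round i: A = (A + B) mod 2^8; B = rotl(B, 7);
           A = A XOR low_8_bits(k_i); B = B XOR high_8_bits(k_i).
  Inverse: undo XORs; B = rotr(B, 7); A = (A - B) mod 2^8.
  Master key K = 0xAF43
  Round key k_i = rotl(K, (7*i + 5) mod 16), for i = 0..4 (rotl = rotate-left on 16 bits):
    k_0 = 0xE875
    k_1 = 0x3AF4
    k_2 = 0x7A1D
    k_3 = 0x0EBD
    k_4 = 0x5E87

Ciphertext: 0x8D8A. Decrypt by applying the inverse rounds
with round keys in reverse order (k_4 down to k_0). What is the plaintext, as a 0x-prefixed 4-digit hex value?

0xB790

s_0 = ciphertext = 0x8D8A
s_1 = InvRound(s_0, k_4) = 0x61A9
s_2 = InvRound(s_1, k_3) = 0x8D4F
s_3 = InvRound(s_2, k_2) = 0x266A
s_4 = InvRound(s_3, k_1) = 0x32A0
s_5 = InvRound(s_4, k_0) = 0xB790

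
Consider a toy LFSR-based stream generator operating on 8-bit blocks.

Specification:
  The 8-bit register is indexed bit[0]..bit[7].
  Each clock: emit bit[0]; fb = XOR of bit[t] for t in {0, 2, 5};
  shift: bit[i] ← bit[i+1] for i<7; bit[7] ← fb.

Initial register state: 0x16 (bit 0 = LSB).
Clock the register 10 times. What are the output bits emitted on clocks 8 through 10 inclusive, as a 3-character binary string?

011

reg_0 = 0x16
clock 1: out=0, reg = 0x8B
clock 2: out=1, reg = 0xC5
clock 3: out=1, reg = 0x62
clock 4: out=0, reg = 0xB1
clock 5: out=1, reg = 0x58
clock 6: out=0, reg = 0x2C
clock 7: out=0, reg = 0x16
clock 8: out=0, reg = 0x8B
clock 9: out=1, reg = 0xC5
clock 10: out=1, reg = 0x62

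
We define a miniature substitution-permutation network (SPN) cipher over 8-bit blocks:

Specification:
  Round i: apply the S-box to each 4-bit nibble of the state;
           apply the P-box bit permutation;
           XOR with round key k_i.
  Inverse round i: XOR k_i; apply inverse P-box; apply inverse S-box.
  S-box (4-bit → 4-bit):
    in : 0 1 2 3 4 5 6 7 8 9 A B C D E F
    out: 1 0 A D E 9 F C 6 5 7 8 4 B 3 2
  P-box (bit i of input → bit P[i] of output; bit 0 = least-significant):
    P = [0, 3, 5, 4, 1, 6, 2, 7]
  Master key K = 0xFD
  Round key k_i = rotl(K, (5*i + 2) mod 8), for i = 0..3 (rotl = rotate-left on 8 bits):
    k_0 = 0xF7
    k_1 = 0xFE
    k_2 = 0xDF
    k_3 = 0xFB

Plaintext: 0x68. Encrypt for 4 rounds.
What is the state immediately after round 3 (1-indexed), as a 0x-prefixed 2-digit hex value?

0x15

s_0 = plaintext = 0x68
s_1 = Round(s_0, k_0) = 0x19
s_2 = Round(s_1, k_1) = 0xDF
s_3 = Round(s_2, k_2) = 0x15
s_4 = Round(s_3, k_3) = 0xEA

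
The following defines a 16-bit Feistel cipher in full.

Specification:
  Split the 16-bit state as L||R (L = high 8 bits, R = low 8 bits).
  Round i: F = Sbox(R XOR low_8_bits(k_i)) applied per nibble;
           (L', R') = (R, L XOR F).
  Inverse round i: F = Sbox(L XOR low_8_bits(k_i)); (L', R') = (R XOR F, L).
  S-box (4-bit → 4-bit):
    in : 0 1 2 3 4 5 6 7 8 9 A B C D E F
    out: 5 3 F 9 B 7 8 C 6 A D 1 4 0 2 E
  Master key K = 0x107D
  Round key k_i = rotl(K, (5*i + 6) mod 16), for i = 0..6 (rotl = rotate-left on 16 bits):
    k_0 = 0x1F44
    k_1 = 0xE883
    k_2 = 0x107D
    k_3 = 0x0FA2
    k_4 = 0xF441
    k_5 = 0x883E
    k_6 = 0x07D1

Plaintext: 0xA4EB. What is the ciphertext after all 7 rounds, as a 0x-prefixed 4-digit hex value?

s_0 = plaintext = 0xA4EB
s_1 = Round(s_0, k_0) = 0xEB7A
s_2 = Round(s_1, k_1) = 0x7A01
s_3 = Round(s_2, k_2) = 0x01BE
s_4 = Round(s_3, k_3) = 0xBE35
s_5 = Round(s_4, k_4) = 0x3575
s_6 = Round(s_5, k_5) = 0x7584
s_7 = Round(s_6, k_6) = 0x8402

0x8402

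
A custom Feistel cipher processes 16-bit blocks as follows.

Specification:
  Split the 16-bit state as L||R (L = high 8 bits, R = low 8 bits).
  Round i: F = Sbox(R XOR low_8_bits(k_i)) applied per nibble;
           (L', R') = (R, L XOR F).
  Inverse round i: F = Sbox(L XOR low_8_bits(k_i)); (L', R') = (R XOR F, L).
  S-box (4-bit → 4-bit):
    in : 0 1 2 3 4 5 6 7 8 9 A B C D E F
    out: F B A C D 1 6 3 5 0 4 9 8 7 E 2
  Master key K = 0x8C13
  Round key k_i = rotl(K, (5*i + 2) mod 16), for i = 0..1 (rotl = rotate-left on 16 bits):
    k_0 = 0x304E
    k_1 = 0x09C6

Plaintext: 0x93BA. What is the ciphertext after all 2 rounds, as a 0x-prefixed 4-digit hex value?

0xBE8F

s_0 = plaintext = 0x93BA
s_1 = Round(s_0, k_0) = 0xBABE
s_2 = Round(s_1, k_1) = 0xBE8F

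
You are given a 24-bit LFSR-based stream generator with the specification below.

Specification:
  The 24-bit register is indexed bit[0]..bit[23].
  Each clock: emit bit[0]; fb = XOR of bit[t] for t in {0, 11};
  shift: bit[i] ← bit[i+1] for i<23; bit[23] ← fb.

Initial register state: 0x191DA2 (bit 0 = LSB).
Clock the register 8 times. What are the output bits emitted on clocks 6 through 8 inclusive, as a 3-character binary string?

101

reg_0 = 0x191DA2
clock 1: out=0, reg = 0x8C8ED1
clock 2: out=1, reg = 0x464768
clock 3: out=0, reg = 0x2323B4
clock 4: out=0, reg = 0x1191DA
clock 5: out=0, reg = 0x08C8ED
clock 6: out=1, reg = 0x046476
clock 7: out=0, reg = 0x02323B
clock 8: out=1, reg = 0x81191D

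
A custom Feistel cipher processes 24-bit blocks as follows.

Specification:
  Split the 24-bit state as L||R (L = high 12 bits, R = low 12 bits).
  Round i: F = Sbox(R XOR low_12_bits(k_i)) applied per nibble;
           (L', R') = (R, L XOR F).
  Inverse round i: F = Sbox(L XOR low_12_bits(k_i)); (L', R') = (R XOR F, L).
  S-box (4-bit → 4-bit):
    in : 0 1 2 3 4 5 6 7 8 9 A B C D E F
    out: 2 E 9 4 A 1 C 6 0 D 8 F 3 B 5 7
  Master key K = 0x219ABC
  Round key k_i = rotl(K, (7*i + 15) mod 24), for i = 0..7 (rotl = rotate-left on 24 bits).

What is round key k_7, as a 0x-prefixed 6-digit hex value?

0xBC219A

K = 0x219ABC
k_0 = rotl(K, (7*0+15) mod 24) = rotl(K, 15) = 0x5E10CD
k_1 = rotl(K, (7*1+15) mod 24) = rotl(K, 22) = 0x0866AF
k_2 = rotl(K, (7*2+15) mod 24) = rotl(K, 5) = 0x335784
k_3 = rotl(K, (7*3+15) mod 24) = rotl(K, 12) = 0xABC219
k_4 = rotl(K, (7*4+15) mod 24) = rotl(K, 19) = 0xE10CD5
k_5 = rotl(K, (7*5+15) mod 24) = rotl(K, 2) = 0x866AF0
k_6 = rotl(K, (7*6+15) mod 24) = rotl(K, 9) = 0x357843
k_7 = rotl(K, (7*7+15) mod 24) = rotl(K, 16) = 0xBC219A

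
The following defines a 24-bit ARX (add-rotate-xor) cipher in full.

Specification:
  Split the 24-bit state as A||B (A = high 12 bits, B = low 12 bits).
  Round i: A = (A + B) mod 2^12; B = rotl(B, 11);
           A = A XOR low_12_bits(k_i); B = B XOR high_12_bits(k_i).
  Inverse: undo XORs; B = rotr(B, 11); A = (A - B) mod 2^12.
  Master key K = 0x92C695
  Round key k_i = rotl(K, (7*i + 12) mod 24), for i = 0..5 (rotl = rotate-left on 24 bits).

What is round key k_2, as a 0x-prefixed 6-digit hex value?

0x4B1A56

K = 0x92C695
k_0 = rotl(K, (7*0+12) mod 24) = rotl(K, 12) = 0x69592C
k_1 = rotl(K, (7*1+12) mod 24) = rotl(K, 19) = 0xAC9634
k_2 = rotl(K, (7*2+12) mod 24) = rotl(K, 2) = 0x4B1A56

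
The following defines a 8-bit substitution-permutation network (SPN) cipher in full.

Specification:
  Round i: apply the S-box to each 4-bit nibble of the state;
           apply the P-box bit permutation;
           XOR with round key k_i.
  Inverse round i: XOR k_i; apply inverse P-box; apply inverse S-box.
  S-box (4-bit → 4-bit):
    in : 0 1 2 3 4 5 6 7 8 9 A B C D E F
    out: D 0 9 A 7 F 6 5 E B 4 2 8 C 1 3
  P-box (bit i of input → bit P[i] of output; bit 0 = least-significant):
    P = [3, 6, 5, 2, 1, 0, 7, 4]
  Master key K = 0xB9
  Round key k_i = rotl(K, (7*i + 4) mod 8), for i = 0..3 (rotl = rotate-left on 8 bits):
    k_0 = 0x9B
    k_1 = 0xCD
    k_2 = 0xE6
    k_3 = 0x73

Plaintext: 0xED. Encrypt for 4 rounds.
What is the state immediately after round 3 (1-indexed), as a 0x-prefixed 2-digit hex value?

0x80

s_0 = plaintext = 0xED
s_1 = Round(s_0, k_0) = 0xBD
s_2 = Round(s_1, k_1) = 0xE8
s_3 = Round(s_2, k_2) = 0x80
s_4 = Round(s_3, k_3) = 0xCE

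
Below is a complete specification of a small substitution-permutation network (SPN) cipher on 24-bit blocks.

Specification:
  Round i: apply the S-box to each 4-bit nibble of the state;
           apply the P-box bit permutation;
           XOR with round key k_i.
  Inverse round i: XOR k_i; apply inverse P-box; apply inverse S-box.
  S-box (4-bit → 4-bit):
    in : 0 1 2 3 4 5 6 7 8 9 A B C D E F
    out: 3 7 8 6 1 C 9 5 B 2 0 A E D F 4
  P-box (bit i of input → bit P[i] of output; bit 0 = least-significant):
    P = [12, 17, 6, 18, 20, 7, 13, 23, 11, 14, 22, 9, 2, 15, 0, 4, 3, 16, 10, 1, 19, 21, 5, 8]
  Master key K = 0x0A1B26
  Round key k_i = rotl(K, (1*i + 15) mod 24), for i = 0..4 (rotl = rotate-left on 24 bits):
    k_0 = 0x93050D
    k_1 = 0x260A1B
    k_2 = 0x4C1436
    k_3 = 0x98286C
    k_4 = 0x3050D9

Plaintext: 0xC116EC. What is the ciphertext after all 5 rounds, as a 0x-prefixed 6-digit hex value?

0x7BF735

s_0 = plaintext = 0xC116EC
s_1 = Round(s_0, k_0) = 0x24AAE0
s_2 = Round(s_1, k_1) = 0xB43B93
s_3 = Round(s_2, k_2) = 0x6ED7FF
s_4 = Round(s_3, k_3) = 0xD10533
s_5 = Round(s_4, k_4) = 0x7BF735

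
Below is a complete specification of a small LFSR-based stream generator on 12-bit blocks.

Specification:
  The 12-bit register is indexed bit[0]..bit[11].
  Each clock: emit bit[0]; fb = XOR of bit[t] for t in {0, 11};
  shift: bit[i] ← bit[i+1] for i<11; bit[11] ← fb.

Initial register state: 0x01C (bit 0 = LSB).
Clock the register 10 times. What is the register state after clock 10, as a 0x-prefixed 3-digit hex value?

reg_0 = 0x01C
clock 1: out=0, reg = 0x00E
clock 2: out=0, reg = 0x007
clock 3: out=1, reg = 0x803
clock 4: out=1, reg = 0x401
clock 5: out=1, reg = 0xA00
clock 6: out=0, reg = 0xD00
clock 7: out=0, reg = 0xE80
clock 8: out=0, reg = 0xF40
clock 9: out=0, reg = 0xFA0
clock 10: out=0, reg = 0xFD0

0xFD0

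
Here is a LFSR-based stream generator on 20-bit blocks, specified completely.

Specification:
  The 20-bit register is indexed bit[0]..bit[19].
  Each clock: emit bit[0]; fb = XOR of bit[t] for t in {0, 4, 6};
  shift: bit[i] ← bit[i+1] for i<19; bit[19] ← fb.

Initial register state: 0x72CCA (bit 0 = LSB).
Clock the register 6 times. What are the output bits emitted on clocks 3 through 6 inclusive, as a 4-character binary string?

reg_0 = 0x72CCA
clock 1: out=0, reg = 0xB9665
clock 2: out=1, reg = 0x5CB32
clock 3: out=0, reg = 0xAE599
clock 4: out=1, reg = 0x572CC
clock 5: out=0, reg = 0xAB966
clock 6: out=0, reg = 0xD5CB3

0100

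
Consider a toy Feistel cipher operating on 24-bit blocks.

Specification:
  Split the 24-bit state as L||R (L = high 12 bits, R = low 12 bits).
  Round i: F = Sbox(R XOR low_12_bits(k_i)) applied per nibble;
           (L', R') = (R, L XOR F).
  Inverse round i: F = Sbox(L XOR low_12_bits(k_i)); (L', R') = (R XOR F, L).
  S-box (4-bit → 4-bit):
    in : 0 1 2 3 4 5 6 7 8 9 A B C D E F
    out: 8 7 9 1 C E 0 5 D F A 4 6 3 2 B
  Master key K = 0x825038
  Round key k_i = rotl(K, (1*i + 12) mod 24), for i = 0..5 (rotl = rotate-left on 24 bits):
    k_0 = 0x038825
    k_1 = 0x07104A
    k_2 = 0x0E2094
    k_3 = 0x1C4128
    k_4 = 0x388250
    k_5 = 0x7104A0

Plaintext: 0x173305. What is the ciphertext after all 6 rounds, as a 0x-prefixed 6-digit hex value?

s_0 = plaintext = 0x173305
s_1 = Round(s_0, k_0) = 0x3055EB
s_2 = Round(s_1, k_1) = 0x5EBDA2
s_3 = Round(s_2, k_2) = 0xDA26FB
s_4 = Round(s_3, k_3) = 0x6FB893
s_5 = Round(s_4, k_4) = 0x893C9A
s_6 = Round(s_5, k_5) = 0xC9A589

0xC9A589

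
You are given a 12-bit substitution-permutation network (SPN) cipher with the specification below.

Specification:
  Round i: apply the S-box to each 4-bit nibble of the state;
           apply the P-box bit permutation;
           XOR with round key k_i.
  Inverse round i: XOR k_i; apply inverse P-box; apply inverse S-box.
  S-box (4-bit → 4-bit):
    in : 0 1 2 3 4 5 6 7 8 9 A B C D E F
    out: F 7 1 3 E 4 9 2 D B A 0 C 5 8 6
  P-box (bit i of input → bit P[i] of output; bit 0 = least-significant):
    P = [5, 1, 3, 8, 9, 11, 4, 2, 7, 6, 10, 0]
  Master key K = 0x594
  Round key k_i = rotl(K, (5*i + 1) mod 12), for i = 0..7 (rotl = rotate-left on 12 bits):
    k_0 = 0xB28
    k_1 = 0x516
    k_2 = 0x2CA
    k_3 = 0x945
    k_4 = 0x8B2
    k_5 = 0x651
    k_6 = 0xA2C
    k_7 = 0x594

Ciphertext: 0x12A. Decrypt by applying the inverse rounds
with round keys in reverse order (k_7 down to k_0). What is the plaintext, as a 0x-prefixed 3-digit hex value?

s_0 = ciphertext = 0x12A
s_1 = InvRound(s_0, k_7) = 0xDC1
s_2 = InvRound(s_1, k_6) = 0x068
s_3 = InvRound(s_2, k_5) = 0xCDD
s_4 = InvRound(s_3, k_4) = 0x4E1
s_5 = InvRound(s_4, k_3) = 0xDA6
s_6 = InvRound(s_5, k_2) = 0xF98
s_7 = InvRound(s_6, k_1) = 0x29F
s_8 = InvRound(s_7, k_0) = 0x649

0x649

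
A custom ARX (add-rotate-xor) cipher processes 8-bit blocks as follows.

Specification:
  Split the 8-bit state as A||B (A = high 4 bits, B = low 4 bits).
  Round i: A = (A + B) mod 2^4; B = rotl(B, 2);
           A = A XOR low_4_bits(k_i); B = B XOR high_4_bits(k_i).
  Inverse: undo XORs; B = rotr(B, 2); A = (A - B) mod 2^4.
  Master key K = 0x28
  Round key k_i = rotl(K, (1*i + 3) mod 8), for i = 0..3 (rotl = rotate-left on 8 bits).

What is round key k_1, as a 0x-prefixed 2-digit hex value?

K = 0x28
k_0 = rotl(K, (1*0+3) mod 8) = rotl(K, 3) = 0x41
k_1 = rotl(K, (1*1+3) mod 8) = rotl(K, 4) = 0x82

0x82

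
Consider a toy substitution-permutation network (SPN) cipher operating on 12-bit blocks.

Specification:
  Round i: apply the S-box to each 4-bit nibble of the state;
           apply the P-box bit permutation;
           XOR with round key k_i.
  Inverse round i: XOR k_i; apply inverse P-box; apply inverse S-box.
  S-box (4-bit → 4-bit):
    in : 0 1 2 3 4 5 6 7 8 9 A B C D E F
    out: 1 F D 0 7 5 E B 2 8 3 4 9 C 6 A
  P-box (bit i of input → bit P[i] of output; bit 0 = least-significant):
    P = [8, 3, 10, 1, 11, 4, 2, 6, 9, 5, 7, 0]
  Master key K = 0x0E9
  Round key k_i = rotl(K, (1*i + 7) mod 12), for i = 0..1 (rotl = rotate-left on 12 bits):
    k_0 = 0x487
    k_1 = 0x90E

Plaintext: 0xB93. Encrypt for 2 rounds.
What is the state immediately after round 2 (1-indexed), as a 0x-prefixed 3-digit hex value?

0x2B0

s_0 = plaintext = 0xB93
s_1 = Round(s_0, k_0) = 0x447
s_2 = Round(s_1, k_1) = 0x2B0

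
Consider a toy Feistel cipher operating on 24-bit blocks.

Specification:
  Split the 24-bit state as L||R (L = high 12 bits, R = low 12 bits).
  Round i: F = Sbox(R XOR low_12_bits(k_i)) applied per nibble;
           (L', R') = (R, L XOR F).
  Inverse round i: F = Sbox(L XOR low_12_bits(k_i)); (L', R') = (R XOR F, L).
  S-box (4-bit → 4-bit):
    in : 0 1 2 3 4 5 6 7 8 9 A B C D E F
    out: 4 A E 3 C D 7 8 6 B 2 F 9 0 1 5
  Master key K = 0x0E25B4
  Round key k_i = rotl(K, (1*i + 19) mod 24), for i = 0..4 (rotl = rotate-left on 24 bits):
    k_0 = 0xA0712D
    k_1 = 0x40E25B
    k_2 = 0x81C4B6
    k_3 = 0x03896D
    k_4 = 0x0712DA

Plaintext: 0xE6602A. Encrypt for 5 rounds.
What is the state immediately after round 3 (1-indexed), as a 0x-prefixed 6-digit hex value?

s_0 = plaintext = 0xE6602A
s_1 = Round(s_0, k_0) = 0x02A42E
s_2 = Round(s_1, k_1) = 0x42E7A7
s_3 = Round(s_2, k_2) = 0x7A7784
s_4 = Round(s_3, k_3) = 0x7846BC
s_5 = Round(s_4, k_4) = 0x6BCBF3

0x7A7784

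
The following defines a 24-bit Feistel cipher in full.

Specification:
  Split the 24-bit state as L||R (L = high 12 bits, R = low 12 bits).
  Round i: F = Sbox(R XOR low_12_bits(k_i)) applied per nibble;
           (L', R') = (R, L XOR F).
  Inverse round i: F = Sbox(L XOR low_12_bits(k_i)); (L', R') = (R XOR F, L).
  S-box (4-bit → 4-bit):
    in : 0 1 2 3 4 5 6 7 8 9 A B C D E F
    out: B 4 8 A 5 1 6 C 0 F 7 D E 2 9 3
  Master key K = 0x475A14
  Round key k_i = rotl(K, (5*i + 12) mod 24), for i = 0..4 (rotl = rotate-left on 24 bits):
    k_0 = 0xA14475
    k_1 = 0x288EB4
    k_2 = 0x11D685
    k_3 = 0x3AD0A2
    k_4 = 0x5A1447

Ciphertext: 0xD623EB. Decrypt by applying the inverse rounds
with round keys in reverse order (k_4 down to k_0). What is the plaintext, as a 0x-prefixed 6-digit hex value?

0xF259EA

s_0 = ciphertext = 0xD623EB
s_1 = InvRound(s_0, k_4) = 0xC6AD62
s_2 = InvRound(s_1, k_3) = 0x382C6A
s_3 = InvRound(s_2, k_2) = 0xDD6382
s_4 = InvRound(s_3, k_1) = 0x9EADD6
s_5 = InvRound(s_4, k_0) = 0xF259EA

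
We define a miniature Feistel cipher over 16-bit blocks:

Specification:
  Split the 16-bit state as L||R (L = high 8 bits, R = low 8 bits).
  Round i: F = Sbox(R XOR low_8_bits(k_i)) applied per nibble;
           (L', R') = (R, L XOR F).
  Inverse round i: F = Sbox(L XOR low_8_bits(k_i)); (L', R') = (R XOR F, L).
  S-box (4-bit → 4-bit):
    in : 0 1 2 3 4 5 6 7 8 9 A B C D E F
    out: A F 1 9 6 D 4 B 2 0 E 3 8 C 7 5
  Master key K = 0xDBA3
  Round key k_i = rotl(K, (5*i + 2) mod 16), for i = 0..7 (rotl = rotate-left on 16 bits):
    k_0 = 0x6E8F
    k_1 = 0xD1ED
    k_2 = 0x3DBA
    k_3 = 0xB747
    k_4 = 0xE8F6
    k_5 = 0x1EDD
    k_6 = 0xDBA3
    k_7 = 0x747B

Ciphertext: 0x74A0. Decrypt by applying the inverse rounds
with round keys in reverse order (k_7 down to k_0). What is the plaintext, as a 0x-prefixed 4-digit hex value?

s_0 = ciphertext = 0x74A0
s_1 = InvRound(s_0, k_7) = 0x0574
s_2 = InvRound(s_1, k_6) = 0x9005
s_3 = InvRound(s_2, k_5) = 0x6990
s_4 = InvRound(s_3, k_4) = 0x9569
s_5 = InvRound(s_4, k_3) = 0xA895
s_6 = InvRound(s_5, k_2) = 0x64A8
s_7 = InvRound(s_6, k_1) = 0x8864
s_8 = InvRound(s_7, k_0) = 0xCF88

0xCF88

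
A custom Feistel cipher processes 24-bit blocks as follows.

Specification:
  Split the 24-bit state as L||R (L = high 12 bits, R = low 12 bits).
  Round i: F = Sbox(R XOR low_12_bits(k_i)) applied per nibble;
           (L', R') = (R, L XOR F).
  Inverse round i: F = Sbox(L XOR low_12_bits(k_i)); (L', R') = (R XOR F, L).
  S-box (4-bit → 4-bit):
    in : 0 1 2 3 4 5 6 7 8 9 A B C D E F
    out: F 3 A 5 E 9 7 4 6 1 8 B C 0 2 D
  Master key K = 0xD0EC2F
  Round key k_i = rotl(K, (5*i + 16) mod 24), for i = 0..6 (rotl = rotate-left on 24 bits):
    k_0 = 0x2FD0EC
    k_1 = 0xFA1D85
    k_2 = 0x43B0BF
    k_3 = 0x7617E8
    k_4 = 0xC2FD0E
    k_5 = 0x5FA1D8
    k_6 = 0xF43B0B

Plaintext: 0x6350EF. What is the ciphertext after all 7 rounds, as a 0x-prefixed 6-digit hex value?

0x6016B8

s_0 = plaintext = 0x6350EF
s_1 = Round(s_0, k_0) = 0x0EF9C0
s_2 = Round(s_1, k_1) = 0x9C0E06
s_3 = Round(s_2, k_2) = 0xE06B71
s_4 = Round(s_3, k_3) = 0xB71217
s_5 = Round(s_4, k_4) = 0x217640
s_6 = Round(s_5, k_5) = 0x640601
s_7 = Round(s_6, k_6) = 0x6016B8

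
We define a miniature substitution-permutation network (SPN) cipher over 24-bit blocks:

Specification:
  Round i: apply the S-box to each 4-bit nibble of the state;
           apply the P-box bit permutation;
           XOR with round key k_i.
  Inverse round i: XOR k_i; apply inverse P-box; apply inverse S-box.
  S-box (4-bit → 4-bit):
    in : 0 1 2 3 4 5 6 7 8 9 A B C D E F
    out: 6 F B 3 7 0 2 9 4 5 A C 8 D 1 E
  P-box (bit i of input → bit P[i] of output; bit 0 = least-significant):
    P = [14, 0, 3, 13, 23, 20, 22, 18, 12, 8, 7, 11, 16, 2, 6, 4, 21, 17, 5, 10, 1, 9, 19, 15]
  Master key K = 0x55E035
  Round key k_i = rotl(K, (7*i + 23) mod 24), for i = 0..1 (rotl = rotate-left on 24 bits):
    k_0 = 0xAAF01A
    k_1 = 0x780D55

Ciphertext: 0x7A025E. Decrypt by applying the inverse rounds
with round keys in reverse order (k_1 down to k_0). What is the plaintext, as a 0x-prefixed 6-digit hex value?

0x258C3B

s_0 = ciphertext = 0x7A025E
s_1 = InvRound(s_0, k_1) = 0x3A5A50
s_2 = InvRound(s_1, k_0) = 0x258C3B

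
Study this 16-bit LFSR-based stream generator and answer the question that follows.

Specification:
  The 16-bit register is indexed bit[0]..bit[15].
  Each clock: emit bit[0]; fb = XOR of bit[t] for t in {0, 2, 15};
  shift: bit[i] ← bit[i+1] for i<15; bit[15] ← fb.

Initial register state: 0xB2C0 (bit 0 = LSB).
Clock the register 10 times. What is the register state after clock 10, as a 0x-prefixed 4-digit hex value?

0x8BEC

reg_0 = 0xB2C0
clock 1: out=0, reg = 0xD960
clock 2: out=0, reg = 0xECB0
clock 3: out=0, reg = 0xF658
clock 4: out=0, reg = 0xFB2C
clock 5: out=0, reg = 0x7D96
clock 6: out=0, reg = 0xBECB
clock 7: out=1, reg = 0x5F65
clock 8: out=1, reg = 0x2FB2
clock 9: out=0, reg = 0x17D9
clock 10: out=1, reg = 0x8BEC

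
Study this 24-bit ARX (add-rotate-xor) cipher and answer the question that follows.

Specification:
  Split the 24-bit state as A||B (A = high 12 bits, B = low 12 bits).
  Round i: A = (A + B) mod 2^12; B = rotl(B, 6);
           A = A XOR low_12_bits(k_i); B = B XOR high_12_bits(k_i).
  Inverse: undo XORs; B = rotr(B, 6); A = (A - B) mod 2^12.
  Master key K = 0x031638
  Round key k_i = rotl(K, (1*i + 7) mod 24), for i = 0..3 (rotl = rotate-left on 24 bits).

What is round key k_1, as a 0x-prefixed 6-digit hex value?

0x163803

K = 0x031638
k_0 = rotl(K, (1*0+7) mod 24) = rotl(K, 7) = 0x8B1C01
k_1 = rotl(K, (1*1+7) mod 24) = rotl(K, 8) = 0x163803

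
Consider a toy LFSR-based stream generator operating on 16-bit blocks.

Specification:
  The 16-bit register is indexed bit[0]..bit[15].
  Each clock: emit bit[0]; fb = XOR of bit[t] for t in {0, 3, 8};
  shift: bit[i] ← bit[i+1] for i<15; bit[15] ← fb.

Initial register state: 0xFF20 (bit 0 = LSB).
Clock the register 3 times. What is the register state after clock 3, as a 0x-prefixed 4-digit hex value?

reg_0 = 0xFF20
clock 1: out=0, reg = 0xFF90
clock 2: out=0, reg = 0xFFC8
clock 3: out=0, reg = 0x7FE4

0x7FE4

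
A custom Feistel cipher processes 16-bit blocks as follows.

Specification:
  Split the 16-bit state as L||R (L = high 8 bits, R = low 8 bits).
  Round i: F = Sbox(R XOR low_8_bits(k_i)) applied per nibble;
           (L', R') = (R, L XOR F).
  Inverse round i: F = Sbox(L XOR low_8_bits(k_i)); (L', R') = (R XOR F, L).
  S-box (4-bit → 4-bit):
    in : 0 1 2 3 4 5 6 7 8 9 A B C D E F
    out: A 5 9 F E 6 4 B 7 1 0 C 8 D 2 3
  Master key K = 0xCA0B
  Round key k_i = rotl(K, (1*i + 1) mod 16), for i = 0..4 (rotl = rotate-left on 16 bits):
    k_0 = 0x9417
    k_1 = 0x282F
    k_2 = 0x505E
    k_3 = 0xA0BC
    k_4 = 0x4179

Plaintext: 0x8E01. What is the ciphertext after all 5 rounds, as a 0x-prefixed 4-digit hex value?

0xAC4D

s_0 = plaintext = 0x8E01
s_1 = Round(s_0, k_0) = 0x01DA
s_2 = Round(s_1, k_1) = 0xDA37
s_3 = Round(s_2, k_2) = 0x379B
s_4 = Round(s_3, k_3) = 0x9BAC
s_5 = Round(s_4, k_4) = 0xAC4D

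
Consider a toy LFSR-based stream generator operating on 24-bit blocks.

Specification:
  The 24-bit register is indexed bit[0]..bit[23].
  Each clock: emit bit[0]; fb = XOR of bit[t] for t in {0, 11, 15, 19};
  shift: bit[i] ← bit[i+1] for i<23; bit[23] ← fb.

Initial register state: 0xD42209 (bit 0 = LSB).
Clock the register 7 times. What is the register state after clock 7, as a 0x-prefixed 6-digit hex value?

reg_0 = 0xD42209
clock 1: out=1, reg = 0xEA1104
clock 2: out=0, reg = 0xF50882
clock 3: out=0, reg = 0xFA8441
clock 4: out=1, reg = 0xFD4220
clock 5: out=0, reg = 0xFEA110
clock 6: out=0, reg = 0x7F5088
clock 7: out=0, reg = 0xBFA844

0xBFA844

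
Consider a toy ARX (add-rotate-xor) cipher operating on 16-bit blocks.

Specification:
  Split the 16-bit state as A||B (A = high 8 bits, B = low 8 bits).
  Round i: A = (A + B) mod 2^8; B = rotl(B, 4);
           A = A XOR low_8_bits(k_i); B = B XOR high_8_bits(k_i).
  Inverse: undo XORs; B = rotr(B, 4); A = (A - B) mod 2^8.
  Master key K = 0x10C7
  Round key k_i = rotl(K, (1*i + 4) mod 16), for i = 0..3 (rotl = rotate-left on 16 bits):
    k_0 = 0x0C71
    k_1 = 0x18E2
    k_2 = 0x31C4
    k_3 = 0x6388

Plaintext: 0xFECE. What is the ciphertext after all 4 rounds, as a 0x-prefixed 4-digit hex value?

0x2966

s_0 = plaintext = 0xFECE
s_1 = Round(s_0, k_0) = 0xBDE0
s_2 = Round(s_1, k_1) = 0x7F16
s_3 = Round(s_2, k_2) = 0x5150
s_4 = Round(s_3, k_3) = 0x2966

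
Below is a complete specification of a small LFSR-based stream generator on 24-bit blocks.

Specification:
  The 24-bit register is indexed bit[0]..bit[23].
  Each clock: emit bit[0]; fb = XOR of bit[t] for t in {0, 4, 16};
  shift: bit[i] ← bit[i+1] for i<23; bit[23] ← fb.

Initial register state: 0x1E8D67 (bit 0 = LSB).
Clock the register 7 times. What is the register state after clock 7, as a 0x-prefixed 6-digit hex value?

reg_0 = 0x1E8D67
clock 1: out=1, reg = 0x8F46B3
clock 2: out=1, reg = 0xC7A359
clock 3: out=1, reg = 0xE3D1AC
clock 4: out=0, reg = 0xF1E8D6
clock 5: out=0, reg = 0x78F46B
clock 6: out=1, reg = 0xBC7A35
clock 7: out=1, reg = 0x5E3D1A

0x5E3D1A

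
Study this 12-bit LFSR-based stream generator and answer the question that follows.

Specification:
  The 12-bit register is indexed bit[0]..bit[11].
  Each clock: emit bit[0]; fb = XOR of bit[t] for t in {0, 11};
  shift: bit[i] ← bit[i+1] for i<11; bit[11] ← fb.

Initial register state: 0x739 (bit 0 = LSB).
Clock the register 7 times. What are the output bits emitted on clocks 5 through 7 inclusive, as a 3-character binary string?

reg_0 = 0x739
clock 1: out=1, reg = 0xB9C
clock 2: out=0, reg = 0xDCE
clock 3: out=0, reg = 0xEE7
clock 4: out=1, reg = 0x773
clock 5: out=1, reg = 0xBB9
clock 6: out=1, reg = 0x5DC
clock 7: out=0, reg = 0x2EE

110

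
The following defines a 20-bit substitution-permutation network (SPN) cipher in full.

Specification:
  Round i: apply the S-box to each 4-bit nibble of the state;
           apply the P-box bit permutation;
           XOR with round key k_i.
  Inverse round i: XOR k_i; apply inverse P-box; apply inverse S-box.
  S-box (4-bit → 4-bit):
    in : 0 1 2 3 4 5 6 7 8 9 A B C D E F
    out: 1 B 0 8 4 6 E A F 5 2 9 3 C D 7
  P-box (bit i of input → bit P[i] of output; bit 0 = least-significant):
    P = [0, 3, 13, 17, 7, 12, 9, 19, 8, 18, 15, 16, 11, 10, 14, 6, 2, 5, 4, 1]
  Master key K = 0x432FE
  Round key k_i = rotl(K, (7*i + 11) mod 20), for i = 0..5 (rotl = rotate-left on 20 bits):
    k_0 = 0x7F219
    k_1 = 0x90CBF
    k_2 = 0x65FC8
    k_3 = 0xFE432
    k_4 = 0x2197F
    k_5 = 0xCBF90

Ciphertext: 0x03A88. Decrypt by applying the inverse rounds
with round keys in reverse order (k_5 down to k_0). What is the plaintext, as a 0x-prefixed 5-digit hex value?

0x54B1F

s_0 = ciphertext = 0x03A88
s_1 = InvRound(s_0, k_5) = 0x4AF3A
s_2 = InvRound(s_1, k_4) = 0x0755E
s_3 = InvRound(s_2, k_3) = 0xC3877
s_4 = InvRound(s_3, k_2) = 0x850E8
s_5 = InvRound(s_4, k_1) = 0xE83A0
s_6 = InvRound(s_5, k_0) = 0x54B1F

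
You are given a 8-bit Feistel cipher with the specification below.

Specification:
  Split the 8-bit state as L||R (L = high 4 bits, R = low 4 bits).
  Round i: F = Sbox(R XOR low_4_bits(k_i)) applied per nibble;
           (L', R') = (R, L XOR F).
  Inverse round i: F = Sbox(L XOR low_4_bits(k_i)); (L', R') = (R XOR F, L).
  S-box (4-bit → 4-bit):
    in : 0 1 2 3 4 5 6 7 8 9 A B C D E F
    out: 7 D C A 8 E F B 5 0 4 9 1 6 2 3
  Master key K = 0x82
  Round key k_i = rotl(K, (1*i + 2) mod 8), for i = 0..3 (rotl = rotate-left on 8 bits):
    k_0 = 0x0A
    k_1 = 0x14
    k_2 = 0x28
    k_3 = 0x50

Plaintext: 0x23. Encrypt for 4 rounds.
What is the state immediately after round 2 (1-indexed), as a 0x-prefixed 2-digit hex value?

s_0 = plaintext = 0x23
s_1 = Round(s_0, k_0) = 0x32
s_2 = Round(s_1, k_1) = 0x2C
s_3 = Round(s_2, k_2) = 0xCA
s_4 = Round(s_3, k_3) = 0xA8

0x2C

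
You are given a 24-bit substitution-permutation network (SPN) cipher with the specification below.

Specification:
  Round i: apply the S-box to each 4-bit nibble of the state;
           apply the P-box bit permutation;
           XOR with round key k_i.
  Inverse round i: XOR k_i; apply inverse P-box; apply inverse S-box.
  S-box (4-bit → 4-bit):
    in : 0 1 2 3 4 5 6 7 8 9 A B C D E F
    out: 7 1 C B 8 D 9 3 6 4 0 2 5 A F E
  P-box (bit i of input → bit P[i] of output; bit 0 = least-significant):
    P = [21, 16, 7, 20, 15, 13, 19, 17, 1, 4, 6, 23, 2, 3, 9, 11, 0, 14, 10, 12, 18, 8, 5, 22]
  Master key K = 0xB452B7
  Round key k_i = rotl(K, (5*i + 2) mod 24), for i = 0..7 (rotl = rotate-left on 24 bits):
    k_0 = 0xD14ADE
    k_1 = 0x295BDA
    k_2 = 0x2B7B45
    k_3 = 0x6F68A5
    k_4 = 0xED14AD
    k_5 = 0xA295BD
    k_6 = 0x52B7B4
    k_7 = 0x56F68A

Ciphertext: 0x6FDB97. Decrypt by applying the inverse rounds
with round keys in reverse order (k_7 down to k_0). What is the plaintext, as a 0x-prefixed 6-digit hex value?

0x07C2AE

s_0 = ciphertext = 0x6FDB97
s_1 = InvRound(s_0, k_7) = 0xBC3B83
s_2 = InvRound(s_1, k_6) = 0x5C6351
s_3 = InvRound(s_2, k_5) = 0x5F02E5
s_4 = InvRound(s_3, k_4) = 0xA28246
s_5 = InvRound(s_4, k_3) = 0x572508
s_6 = InvRound(s_5, k_2) = 0x6EE996
s_7 = InvRound(s_6, k_1) = 0x64093B
s_8 = InvRound(s_7, k_0) = 0x07C2AE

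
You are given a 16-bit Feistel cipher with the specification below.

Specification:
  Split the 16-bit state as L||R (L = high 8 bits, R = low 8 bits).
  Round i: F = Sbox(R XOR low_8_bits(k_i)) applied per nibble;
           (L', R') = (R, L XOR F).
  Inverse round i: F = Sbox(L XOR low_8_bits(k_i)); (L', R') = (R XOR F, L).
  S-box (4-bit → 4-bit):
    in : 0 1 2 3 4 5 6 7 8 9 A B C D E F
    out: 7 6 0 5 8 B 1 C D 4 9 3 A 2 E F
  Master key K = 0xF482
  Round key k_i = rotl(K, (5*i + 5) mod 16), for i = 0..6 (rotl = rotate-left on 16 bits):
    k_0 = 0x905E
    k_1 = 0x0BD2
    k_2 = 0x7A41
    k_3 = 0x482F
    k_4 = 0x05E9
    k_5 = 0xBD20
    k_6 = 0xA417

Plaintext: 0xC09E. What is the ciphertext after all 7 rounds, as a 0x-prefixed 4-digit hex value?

s_0 = plaintext = 0xC09E
s_1 = Round(s_0, k_0) = 0x9E67
s_2 = Round(s_1, k_1) = 0x67A5
s_3 = Round(s_2, k_2) = 0xA58F
s_4 = Round(s_3, k_3) = 0x8F32
s_5 = Round(s_4, k_4) = 0x32AC
s_6 = Round(s_5, k_5) = 0xACE8
s_7 = Round(s_6, k_6) = 0xE853

0xE853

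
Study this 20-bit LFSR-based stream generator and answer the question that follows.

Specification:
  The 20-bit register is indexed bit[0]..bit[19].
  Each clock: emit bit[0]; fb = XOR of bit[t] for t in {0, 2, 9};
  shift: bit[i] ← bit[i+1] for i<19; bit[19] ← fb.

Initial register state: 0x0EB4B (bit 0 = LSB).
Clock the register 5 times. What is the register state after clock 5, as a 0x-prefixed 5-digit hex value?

0x6075A

reg_0 = 0x0EB4B
clock 1: out=1, reg = 0x075A5
clock 2: out=1, reg = 0x03AD2
clock 3: out=0, reg = 0x81D69
clock 4: out=1, reg = 0xC0EB4
clock 5: out=0, reg = 0x6075A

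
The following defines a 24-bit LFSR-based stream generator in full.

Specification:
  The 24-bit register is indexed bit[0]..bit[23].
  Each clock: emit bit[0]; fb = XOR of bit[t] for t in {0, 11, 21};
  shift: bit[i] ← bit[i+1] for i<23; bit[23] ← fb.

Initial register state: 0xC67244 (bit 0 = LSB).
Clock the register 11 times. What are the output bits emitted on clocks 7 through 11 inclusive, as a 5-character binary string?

reg_0 = 0xC67244
clock 1: out=0, reg = 0x633922
clock 2: out=0, reg = 0x319C91
clock 3: out=1, reg = 0x98CE48
clock 4: out=0, reg = 0xCC6724
clock 5: out=0, reg = 0x663392
clock 6: out=0, reg = 0xB319C9
clock 7: out=1, reg = 0xD98CE4
clock 8: out=0, reg = 0xECC672
clock 9: out=0, reg = 0xF66339
clock 10: out=1, reg = 0x7B319C
clock 11: out=0, reg = 0xBD98CE

10010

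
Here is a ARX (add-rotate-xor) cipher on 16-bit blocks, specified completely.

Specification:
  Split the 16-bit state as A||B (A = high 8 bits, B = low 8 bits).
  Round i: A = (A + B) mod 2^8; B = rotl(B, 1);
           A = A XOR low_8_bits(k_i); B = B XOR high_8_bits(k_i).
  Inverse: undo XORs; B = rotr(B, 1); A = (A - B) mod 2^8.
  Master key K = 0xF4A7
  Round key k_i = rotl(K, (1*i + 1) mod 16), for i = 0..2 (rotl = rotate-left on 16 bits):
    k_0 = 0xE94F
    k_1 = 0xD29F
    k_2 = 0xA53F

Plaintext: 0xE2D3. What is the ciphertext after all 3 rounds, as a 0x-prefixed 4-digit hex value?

s_0 = plaintext = 0xE2D3
s_1 = Round(s_0, k_0) = 0xFA4E
s_2 = Round(s_1, k_1) = 0xD74E
s_3 = Round(s_2, k_2) = 0x1A39

0x1A39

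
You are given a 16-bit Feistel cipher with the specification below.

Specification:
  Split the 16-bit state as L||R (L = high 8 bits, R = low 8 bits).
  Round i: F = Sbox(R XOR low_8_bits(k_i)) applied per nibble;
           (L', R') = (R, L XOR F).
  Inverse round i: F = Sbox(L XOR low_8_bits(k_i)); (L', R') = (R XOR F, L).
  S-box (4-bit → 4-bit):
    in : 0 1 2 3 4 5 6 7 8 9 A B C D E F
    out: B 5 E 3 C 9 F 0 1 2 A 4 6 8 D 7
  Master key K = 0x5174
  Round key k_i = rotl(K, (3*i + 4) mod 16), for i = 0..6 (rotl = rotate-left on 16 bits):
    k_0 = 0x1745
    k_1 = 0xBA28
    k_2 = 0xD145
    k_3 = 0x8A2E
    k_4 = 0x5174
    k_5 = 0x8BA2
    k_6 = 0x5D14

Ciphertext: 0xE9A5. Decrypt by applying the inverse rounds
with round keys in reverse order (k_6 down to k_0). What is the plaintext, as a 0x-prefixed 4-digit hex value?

s_0 = ciphertext = 0xE9A5
s_1 = InvRound(s_0, k_6) = 0xDDE9
s_2 = InvRound(s_1, k_5) = 0xEEDD
s_3 = InvRound(s_2, k_4) = 0xF7EE
s_4 = InvRound(s_3, k_3) = 0x6CF7
s_5 = InvRound(s_4, k_2) = 0x156C
s_6 = InvRound(s_5, k_1) = 0x5415
s_7 = InvRound(s_6, k_0) = 0x4054

0x4054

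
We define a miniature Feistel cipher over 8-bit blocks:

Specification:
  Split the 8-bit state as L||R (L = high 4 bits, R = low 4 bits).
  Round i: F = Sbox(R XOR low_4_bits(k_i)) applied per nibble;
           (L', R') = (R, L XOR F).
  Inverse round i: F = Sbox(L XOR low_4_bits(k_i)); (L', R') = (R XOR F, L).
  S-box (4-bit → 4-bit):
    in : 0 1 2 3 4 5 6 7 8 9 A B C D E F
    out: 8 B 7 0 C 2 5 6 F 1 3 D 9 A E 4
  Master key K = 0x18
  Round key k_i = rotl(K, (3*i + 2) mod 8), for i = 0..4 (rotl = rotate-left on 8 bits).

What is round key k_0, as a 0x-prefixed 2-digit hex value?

K = 0x18
k_0 = rotl(K, (3*0+2) mod 8) = rotl(K, 2) = 0x60

0x60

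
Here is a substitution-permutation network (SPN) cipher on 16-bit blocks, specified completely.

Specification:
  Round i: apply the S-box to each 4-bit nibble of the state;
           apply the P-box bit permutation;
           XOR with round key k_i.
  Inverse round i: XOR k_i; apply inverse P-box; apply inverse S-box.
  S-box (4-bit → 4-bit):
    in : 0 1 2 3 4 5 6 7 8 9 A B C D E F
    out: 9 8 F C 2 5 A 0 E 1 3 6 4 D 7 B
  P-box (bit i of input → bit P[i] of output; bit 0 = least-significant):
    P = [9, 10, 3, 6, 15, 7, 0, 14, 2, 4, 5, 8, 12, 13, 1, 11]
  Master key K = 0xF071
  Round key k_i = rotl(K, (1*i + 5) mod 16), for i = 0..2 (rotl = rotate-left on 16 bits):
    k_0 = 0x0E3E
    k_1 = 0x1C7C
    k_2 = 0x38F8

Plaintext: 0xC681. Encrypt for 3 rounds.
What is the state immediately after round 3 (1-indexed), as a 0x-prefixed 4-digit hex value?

s_0 = plaintext = 0xC681
s_1 = Round(s_0, k_0) = 0x4FED
s_2 = Round(s_1, k_1) = 0xBFA1
s_3 = Round(s_2, k_2) = 0x992E

0x992E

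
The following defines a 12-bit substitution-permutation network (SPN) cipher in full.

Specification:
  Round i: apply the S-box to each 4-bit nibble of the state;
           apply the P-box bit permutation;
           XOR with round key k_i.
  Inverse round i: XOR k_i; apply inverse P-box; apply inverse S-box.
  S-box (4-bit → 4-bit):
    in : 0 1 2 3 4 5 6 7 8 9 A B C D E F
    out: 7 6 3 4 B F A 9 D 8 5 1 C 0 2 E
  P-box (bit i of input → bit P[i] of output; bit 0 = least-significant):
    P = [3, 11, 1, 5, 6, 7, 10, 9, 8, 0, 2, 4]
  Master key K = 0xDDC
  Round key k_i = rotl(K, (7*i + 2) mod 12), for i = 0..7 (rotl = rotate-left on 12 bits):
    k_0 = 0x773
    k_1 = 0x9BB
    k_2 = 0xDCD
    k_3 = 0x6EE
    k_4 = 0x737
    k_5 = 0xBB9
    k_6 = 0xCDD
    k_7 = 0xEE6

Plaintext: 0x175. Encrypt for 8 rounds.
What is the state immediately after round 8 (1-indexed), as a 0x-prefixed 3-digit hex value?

s_0 = plaintext = 0x175
s_1 = Round(s_0, k_0) = 0xD1C
s_2 = Round(s_1, k_1) = 0xD19
s_3 = Round(s_2, k_2) = 0x96D
s_4 = Round(s_3, k_3) = 0x47E
s_5 = Round(s_4, k_4) = 0xC66
s_6 = Round(s_5, k_5) = 0x10D
s_7 = Round(s_6, k_6) = 0x818
s_8 = Round(s_7, k_7) = 0xB58

0xB58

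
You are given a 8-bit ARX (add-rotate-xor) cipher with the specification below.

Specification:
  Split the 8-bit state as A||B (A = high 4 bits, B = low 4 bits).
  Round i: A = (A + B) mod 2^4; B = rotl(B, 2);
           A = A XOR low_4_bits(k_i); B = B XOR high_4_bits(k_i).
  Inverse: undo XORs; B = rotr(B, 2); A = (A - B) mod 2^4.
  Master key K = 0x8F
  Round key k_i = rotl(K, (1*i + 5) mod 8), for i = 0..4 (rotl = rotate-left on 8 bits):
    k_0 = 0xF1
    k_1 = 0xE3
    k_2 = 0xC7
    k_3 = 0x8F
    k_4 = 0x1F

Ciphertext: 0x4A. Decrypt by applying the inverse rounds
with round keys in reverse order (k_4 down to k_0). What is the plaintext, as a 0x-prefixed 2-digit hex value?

0x94

s_0 = ciphertext = 0x4A
s_1 = InvRound(s_0, k_4) = 0xDE
s_2 = InvRound(s_1, k_3) = 0x99
s_3 = InvRound(s_2, k_2) = 0x95
s_4 = InvRound(s_3, k_1) = 0xCE
s_5 = InvRound(s_4, k_0) = 0x94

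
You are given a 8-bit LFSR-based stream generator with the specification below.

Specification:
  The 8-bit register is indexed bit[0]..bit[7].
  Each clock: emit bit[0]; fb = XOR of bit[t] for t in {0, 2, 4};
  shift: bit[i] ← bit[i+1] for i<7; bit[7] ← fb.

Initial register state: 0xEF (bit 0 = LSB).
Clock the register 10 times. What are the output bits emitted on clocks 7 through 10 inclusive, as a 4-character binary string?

reg_0 = 0xEF
clock 1: out=1, reg = 0x77
clock 2: out=1, reg = 0xBB
clock 3: out=1, reg = 0x5D
clock 4: out=1, reg = 0xAE
clock 5: out=0, reg = 0xD7
clock 6: out=1, reg = 0xEB
clock 7: out=1, reg = 0xF5
clock 8: out=1, reg = 0xFA
clock 9: out=0, reg = 0xFD
clock 10: out=1, reg = 0xFE

1101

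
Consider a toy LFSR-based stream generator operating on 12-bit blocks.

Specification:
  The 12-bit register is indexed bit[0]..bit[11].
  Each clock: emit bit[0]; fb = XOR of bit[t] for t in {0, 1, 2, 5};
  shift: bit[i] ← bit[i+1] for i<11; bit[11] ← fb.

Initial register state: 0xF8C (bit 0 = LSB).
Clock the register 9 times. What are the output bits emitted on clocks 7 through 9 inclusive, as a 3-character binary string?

reg_0 = 0xF8C
clock 1: out=0, reg = 0xFC6
clock 2: out=0, reg = 0x7E3
clock 3: out=1, reg = 0xBF1
clock 4: out=1, reg = 0x5F8
clock 5: out=0, reg = 0xAFC
clock 6: out=0, reg = 0x57E
clock 7: out=0, reg = 0xABF
clock 8: out=1, reg = 0x55F
clock 9: out=1, reg = 0xAAF

011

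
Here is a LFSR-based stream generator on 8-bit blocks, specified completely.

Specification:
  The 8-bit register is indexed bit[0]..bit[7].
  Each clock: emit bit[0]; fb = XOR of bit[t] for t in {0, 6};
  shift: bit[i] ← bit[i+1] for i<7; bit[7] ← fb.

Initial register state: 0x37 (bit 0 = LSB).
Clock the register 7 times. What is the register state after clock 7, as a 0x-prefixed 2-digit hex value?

reg_0 = 0x37
clock 1: out=1, reg = 0x9B
clock 2: out=1, reg = 0xCD
clock 3: out=1, reg = 0x66
clock 4: out=0, reg = 0xB3
clock 5: out=1, reg = 0xD9
clock 6: out=1, reg = 0x6C
clock 7: out=0, reg = 0xB6

0xB6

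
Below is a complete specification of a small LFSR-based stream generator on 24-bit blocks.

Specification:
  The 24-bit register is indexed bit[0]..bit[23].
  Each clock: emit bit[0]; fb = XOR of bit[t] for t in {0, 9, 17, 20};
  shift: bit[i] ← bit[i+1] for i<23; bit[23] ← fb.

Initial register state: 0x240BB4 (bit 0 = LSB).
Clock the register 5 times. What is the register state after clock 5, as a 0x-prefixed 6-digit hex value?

reg_0 = 0x240BB4
clock 1: out=0, reg = 0x9205DA
clock 2: out=0, reg = 0x4902ED
clock 3: out=1, reg = 0x248176
clock 4: out=0, reg = 0x1240BB
clock 5: out=1, reg = 0x89205D

0x89205D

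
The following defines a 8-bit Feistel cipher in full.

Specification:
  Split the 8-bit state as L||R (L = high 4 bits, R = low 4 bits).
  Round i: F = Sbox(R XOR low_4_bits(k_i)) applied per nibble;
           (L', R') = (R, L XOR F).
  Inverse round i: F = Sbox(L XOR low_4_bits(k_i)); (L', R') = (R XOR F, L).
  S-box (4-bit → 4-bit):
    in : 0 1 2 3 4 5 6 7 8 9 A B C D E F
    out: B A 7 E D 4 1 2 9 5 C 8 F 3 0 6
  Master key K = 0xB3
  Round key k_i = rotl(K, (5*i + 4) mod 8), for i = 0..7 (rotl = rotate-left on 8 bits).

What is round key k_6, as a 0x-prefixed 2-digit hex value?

0xCE

K = 0xB3
k_0 = rotl(K, (5*0+4) mod 8) = rotl(K, 4) = 0x3B
k_1 = rotl(K, (5*1+4) mod 8) = rotl(K, 1) = 0x67
k_2 = rotl(K, (5*2+4) mod 8) = rotl(K, 6) = 0xEC
k_3 = rotl(K, (5*3+4) mod 8) = rotl(K, 3) = 0x9D
k_4 = rotl(K, (5*4+4) mod 8) = rotl(K, 0) = 0xB3
k_5 = rotl(K, (5*5+4) mod 8) = rotl(K, 5) = 0x76
k_6 = rotl(K, (5*6+4) mod 8) = rotl(K, 2) = 0xCE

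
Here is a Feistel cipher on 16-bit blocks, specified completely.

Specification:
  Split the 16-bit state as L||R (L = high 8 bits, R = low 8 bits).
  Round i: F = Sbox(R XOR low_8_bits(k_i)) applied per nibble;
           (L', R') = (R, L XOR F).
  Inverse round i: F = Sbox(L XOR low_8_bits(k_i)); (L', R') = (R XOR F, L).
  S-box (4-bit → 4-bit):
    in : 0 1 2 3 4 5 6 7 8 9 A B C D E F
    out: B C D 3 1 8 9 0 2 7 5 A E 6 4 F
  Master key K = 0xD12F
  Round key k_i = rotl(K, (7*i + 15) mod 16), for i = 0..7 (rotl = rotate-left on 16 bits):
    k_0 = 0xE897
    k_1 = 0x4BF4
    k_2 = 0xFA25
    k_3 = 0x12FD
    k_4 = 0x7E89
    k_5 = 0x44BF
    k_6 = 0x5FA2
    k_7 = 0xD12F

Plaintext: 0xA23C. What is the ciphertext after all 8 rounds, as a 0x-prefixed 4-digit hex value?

s_0 = plaintext = 0xA23C
s_1 = Round(s_0, k_0) = 0x3CF8
s_2 = Round(s_1, k_1) = 0xF882
s_3 = Round(s_2, k_2) = 0x82A8
s_4 = Round(s_3, k_3) = 0xA80A
s_5 = Round(s_4, k_4) = 0x0A8B
s_6 = Round(s_5, k_5) = 0x8B3B
s_7 = Round(s_6, k_6) = 0x3BFC
s_8 = Round(s_7, k_7) = 0xFC58

0xFC58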